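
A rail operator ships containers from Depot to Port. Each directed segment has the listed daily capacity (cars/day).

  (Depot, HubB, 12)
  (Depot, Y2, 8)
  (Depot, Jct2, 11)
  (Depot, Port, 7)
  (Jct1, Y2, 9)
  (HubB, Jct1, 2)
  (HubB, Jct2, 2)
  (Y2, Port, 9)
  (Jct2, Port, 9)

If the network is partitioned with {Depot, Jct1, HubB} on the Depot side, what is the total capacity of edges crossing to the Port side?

37

Edges leaving {Depot, Jct1, HubB}: Depot→Y2 (8), Depot→Jct2 (11), Depot→Port (7), Jct1→Y2 (9), HubB→Jct2 (2).
Cut capacity = 8 + 11 + 7 + 9 + 2 = 37.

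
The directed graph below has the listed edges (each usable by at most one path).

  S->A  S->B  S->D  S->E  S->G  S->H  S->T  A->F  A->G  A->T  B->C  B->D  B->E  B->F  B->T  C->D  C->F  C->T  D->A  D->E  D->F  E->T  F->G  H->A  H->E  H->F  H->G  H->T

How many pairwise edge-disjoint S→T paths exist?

Assign every edge capacity 1; by Menger, the answer equals the max flow.
Path S→T (+1); total 1.
Path S→A→T (+1); total 2.
Path S→B→T (+1); total 3.
Path S→E→T (+1); total 4.
Path S→H→T (+1); total 5.
No residual S→T path; max flow = 5.
Certifying cut of size 5: {A→T, E→T, S→B, S→H, S→T}.

5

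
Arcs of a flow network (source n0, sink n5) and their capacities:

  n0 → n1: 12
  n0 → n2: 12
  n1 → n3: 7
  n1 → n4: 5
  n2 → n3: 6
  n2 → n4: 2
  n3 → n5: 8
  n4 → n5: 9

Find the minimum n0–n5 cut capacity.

Augment n0→n1→n3→n5: bottleneck 7, flow now 7.
Augment n0→n1→n4→n5: bottleneck 5, flow now 12.
Augment n0→n2→n3→n5: bottleneck 1, flow now 13.
Augment n0→n2→n4→n5: bottleneck 2, flow now 15.
No augmenting path remains; maximum flow = 15.
By max-flow min-cut, the minimum cut capacity equals the max flow.
In the residual graph, reachable from n0: {n0, n1, n2, n3}.
Min-cut edges: n1→n4 (5), n2→n4 (2), n3→n5 (8); capacity 5 + 2 + 8 = 15.

15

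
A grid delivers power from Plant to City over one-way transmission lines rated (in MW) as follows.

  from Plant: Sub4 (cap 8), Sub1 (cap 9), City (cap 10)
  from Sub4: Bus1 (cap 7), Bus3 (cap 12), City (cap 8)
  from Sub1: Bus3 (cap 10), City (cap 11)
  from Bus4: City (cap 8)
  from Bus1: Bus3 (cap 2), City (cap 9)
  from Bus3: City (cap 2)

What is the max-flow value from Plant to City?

27

Augment Plant→City: bottleneck 10, flow now 10.
Augment Plant→Sub4→City: bottleneck 8, flow now 18.
Augment Plant→Sub1→City: bottleneck 9, flow now 27.
No augmenting path remains; maximum flow = 27.
In the residual graph, reachable from Plant: {Plant}.
Min-cut edges: Plant→Sub4 (8), Plant→Sub1 (9), Plant→City (10); capacity 8 + 9 + 10 = 27.
This cut is saturated, so no flow can exceed 27.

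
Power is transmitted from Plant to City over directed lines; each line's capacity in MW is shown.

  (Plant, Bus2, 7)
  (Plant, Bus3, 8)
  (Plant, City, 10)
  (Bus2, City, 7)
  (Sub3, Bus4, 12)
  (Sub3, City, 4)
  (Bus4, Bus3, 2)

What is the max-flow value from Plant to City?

Augment Plant→City: bottleneck 10, flow now 10.
Augment Plant→Bus2→City: bottleneck 7, flow now 17.
No augmenting path remains; maximum flow = 17.
In the residual graph, reachable from Plant: {Plant, Bus3}.
Min-cut edges: Plant→Bus2 (7), Plant→City (10); capacity 7 + 10 = 17.
This cut is saturated, so no flow can exceed 17.

17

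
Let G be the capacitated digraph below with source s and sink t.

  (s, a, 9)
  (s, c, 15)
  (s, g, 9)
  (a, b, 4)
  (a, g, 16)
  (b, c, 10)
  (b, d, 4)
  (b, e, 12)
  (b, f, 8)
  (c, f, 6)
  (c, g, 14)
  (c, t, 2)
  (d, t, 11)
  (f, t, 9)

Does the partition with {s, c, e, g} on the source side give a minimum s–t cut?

No — its capacity is 17, but the minimum cut has capacity 12.

Given cut capacity: 9 + 6 + 2 = 17.
Augment s→c→t: bottleneck 2, flow now 2.
Augment s→c→f→t: bottleneck 6, flow now 8.
Augment s→a→b→d→t: bottleneck 4, flow now 12.
No augmenting path remains; maximum flow = 12.
In the residual graph, reachable from s: {s, a, c, g}.
Min-cut edges: a→b (4), c→f (6), c→t (2); capacity 4 + 6 + 2 = 12.
Cut capacity 17 exceeds the max flow 12, so it is not minimum.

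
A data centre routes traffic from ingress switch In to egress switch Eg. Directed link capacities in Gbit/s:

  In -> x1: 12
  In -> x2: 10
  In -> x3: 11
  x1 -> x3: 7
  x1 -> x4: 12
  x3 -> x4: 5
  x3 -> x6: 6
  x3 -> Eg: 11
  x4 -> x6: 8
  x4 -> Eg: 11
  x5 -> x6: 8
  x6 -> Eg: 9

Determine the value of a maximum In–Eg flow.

23

Augment In→x3→Eg: bottleneck 11, flow now 11.
Augment In→x1→x4→Eg: bottleneck 11, flow now 22.
Augment In→x1→x3→x6→Eg: bottleneck 1, flow now 23.
No augmenting path remains; maximum flow = 23.
In the residual graph, reachable from In: {In, x2}.
Min-cut edges: In→x1 (12), In→x3 (11); capacity 12 + 11 = 23.
This cut is saturated, so no flow can exceed 23.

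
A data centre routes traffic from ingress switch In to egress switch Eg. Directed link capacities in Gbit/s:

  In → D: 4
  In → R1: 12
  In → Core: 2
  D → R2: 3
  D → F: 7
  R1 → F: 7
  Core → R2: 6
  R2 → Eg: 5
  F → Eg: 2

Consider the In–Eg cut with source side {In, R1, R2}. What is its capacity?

Edges leaving {In, R1, R2}: In→D (4), In→Core (2), R1→F (7), R2→Eg (5).
Cut capacity = 4 + 2 + 7 + 5 = 18.

18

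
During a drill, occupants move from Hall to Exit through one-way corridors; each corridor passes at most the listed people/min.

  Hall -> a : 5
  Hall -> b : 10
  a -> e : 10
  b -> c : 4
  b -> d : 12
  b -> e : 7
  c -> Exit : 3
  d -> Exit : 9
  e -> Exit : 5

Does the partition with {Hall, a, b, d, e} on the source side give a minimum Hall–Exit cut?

Given cut capacity: 4 + 9 + 5 = 18.
Augment Hall→a→e→Exit: bottleneck 5, flow now 5.
Augment Hall→b→c→Exit: bottleneck 3, flow now 8.
Augment Hall→b→d→Exit: bottleneck 7, flow now 15.
No augmenting path remains; maximum flow = 15.
In the residual graph, reachable from Hall: {Hall}.
Min-cut edges: Hall→a (5), Hall→b (10); capacity 5 + 10 = 15.
Cut capacity 18 exceeds the max flow 15, so it is not minimum.

No — its capacity is 18, but the minimum cut has capacity 15.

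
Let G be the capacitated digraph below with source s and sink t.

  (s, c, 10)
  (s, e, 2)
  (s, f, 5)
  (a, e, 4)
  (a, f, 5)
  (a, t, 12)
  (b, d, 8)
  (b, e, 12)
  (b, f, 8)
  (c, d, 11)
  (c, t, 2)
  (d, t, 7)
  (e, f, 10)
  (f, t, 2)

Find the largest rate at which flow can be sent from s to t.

Augment s→c→t: bottleneck 2, flow now 2.
Augment s→f→t: bottleneck 2, flow now 4.
Augment s→c→d→t: bottleneck 7, flow now 11.
No augmenting path remains; maximum flow = 11.
In the residual graph, reachable from s: {s, c, d, e, f}.
Min-cut edges: c→t (2), d→t (7), f→t (2); capacity 2 + 7 + 2 = 11.
This cut is saturated, so no flow can exceed 11.

11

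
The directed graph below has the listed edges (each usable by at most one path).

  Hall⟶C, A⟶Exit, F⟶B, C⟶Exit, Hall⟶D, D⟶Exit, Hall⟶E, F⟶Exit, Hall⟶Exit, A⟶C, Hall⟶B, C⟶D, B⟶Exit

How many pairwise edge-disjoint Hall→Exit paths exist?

4

Assign every edge capacity 1; by Menger, the answer equals the max flow.
Path Hall→Exit (+1); total 1.
Path Hall→B→Exit (+1); total 2.
Path Hall→C→Exit (+1); total 3.
Path Hall→D→Exit (+1); total 4.
No residual Hall→Exit path; max flow = 4.
Certifying cut of size 4: {Hall→B, Hall→C, Hall→D, Hall→Exit}.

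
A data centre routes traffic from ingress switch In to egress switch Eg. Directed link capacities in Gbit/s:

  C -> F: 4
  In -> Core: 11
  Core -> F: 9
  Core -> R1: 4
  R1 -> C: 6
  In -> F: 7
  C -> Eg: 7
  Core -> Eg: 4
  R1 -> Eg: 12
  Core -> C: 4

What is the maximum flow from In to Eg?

Augment In→Core→Eg: bottleneck 4, flow now 4.
Augment In→Core→R1→Eg: bottleneck 4, flow now 8.
Augment In→Core→C→Eg: bottleneck 3, flow now 11.
No augmenting path remains; maximum flow = 11.
In the residual graph, reachable from In: {In, F}.
Min-cut edges: In→Core (11); capacity 11 = 11.
This cut is saturated, so no flow can exceed 11.

11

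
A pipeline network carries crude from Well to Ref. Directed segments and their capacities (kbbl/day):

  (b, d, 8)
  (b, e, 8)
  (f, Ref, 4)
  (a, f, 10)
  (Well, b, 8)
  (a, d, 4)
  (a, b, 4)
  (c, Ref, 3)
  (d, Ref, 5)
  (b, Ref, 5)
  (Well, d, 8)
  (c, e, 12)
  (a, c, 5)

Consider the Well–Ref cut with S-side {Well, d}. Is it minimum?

Given cut capacity: 8 + 5 = 13.
Augment Well→b→Ref: bottleneck 5, flow now 5.
Augment Well→d→Ref: bottleneck 5, flow now 10.
No augmenting path remains; maximum flow = 10.
In the residual graph, reachable from Well: {Well, b, d, e}.
Min-cut edges: b→Ref (5), d→Ref (5); capacity 5 + 5 = 10.
Cut capacity 13 exceeds the max flow 10, so it is not minimum.

No — its capacity is 13, but the minimum cut has capacity 10.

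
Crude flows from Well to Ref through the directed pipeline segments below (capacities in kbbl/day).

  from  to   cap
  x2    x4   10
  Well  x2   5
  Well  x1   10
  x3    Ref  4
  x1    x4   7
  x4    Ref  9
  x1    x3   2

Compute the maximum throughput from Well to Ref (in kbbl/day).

Augment Well→x1→x3→Ref: bottleneck 2, flow now 2.
Augment Well→x1→x4→Ref: bottleneck 7, flow now 9.
Augment Well→x2→x4→Ref: bottleneck 2, flow now 11.
No augmenting path remains; maximum flow = 11.
In the residual graph, reachable from Well: {Well, x1, x2, x4}.
Min-cut edges: x1→x3 (2), x4→Ref (9); capacity 2 + 9 = 11.
This cut is saturated, so no flow can exceed 11.

11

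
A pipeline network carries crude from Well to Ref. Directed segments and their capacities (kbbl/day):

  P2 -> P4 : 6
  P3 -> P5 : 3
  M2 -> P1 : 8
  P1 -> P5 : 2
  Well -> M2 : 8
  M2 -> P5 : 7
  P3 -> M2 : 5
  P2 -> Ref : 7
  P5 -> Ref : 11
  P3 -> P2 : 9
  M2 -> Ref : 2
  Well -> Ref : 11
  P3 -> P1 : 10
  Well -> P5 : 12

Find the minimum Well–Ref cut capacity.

24

Augment Well→Ref: bottleneck 11, flow now 11.
Augment Well→M2→Ref: bottleneck 2, flow now 13.
Augment Well→P5→Ref: bottleneck 11, flow now 24.
No augmenting path remains; maximum flow = 24.
By max-flow min-cut, the minimum cut capacity equals the max flow.
In the residual graph, reachable from Well: {Well, M2, P1, P5}.
Min-cut edges: Well→Ref (11), M2→Ref (2), P5→Ref (11); capacity 11 + 2 + 11 = 24.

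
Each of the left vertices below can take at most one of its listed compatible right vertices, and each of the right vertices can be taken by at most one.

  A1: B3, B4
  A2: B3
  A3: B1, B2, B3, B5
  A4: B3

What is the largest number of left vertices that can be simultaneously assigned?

Unit-capacity flow: source→left, listed edges, right→sink; max matching = max flow.
Augmenting path A1→B3 (+1); matched 1.
Augmenting path A3→B1 (+1); matched 2.
Augmenting path A2→B3→A1→B4 (+1); matched 3.
No augmenting path remains; maximum matching = 3.
König certificate: {A1, A3, B3} is a vertex cover of size 3 (every listed pair touches it), so no matching can be larger.

3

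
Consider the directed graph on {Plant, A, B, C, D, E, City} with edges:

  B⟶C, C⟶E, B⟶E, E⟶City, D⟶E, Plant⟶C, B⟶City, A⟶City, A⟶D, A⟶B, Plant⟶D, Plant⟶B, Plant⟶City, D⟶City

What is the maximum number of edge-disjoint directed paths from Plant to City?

4

Assign every edge capacity 1; by Menger, the answer equals the max flow.
Path Plant→City (+1); total 1.
Path Plant→B→City (+1); total 2.
Path Plant→D→City (+1); total 3.
Path Plant→C→E→City (+1); total 4.
No residual Plant→City path; max flow = 4.
Certifying cut of size 4: {Plant→B, Plant→C, Plant→City, Plant→D}.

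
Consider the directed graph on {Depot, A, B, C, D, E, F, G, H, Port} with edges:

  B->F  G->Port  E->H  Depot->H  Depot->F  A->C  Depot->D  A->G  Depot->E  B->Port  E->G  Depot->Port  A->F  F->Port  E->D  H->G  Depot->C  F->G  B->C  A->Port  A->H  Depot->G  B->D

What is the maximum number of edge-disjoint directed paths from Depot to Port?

Assign every edge capacity 1; by Menger, the answer equals the max flow.
Path Depot→Port (+1); total 1.
Path Depot→F→Port (+1); total 2.
Path Depot→G→Port (+1); total 3.
No residual Depot→Port path; max flow = 3.
Certifying cut of size 3: {Depot→F, Depot→Port, G→Port}.

3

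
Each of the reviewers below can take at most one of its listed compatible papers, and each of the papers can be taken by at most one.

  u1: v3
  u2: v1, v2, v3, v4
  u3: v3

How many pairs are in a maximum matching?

Unit-capacity flow: source→left, listed edges, right→sink; max matching = max flow.
Augmenting path u1→v3 (+1); matched 1.
Augmenting path u2→v1 (+1); matched 2.
No augmenting path remains; maximum matching = 2.
König certificate: {u2, v3} is a vertex cover of size 2 (every listed pair touches it), so no matching can be larger.

2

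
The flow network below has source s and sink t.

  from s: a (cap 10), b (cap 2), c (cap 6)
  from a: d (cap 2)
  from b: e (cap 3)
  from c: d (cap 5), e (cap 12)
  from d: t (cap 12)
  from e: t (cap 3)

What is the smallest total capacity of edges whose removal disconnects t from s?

Augment s→a→d→t: bottleneck 2, flow now 2.
Augment s→b→e→t: bottleneck 2, flow now 4.
Augment s→c→d→t: bottleneck 5, flow now 9.
Augment s→c→e→t: bottleneck 1, flow now 10.
No augmenting path remains; maximum flow = 10.
By max-flow min-cut, the minimum cut capacity equals the max flow.
In the residual graph, reachable from s: {s, a}.
Min-cut edges: s→b (2), s→c (6), a→d (2); capacity 2 + 6 + 2 = 10.

10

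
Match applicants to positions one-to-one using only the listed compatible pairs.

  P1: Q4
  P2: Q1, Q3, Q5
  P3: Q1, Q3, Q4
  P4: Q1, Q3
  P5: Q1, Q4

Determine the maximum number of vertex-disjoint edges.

4

Unit-capacity flow: source→left, listed edges, right→sink; max matching = max flow.
Augmenting path P1→Q4 (+1); matched 1.
Augmenting path P2→Q1 (+1); matched 2.
Augmenting path P3→Q3 (+1); matched 3.
Augmenting path P4→Q1→P2→Q5 (+1); matched 4.
No augmenting path remains; maximum matching = 4.
König certificate: {P2, Q1, Q3, Q4} is a vertex cover of size 4 (every listed pair touches it), so no matching can be larger.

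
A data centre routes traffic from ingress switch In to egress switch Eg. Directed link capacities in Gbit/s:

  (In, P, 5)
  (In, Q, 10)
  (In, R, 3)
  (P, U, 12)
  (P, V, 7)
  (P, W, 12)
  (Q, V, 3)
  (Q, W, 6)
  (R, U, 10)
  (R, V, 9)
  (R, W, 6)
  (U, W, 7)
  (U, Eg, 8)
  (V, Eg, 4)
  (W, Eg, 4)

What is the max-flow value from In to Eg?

Augment In→P→U→Eg: bottleneck 5, flow now 5.
Augment In→Q→V→Eg: bottleneck 3, flow now 8.
Augment In→Q→W→Eg: bottleneck 4, flow now 12.
Augment In→R→U→Eg: bottleneck 3, flow now 15.
No augmenting path remains; maximum flow = 15.
In the residual graph, reachable from In: {In, Q, W}.
Min-cut edges: In→P (5), In→R (3), Q→V (3), W→Eg (4); capacity 5 + 3 + 3 + 4 = 15.
This cut is saturated, so no flow can exceed 15.

15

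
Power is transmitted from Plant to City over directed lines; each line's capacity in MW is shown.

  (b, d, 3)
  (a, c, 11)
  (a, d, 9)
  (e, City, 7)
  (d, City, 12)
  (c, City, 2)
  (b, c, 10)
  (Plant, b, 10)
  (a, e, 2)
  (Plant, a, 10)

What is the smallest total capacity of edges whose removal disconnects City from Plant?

15

Augment Plant→a→c→City: bottleneck 2, flow now 2.
Augment Plant→a→d→City: bottleneck 8, flow now 10.
Augment Plant→b→d→City: bottleneck 3, flow now 13.
Augment Plant→b→c→a→d→City: bottleneck 1, flow now 14. (uses reverse residual edge)
Augment Plant→b→c→a→e→City: bottleneck 1, flow now 15. (uses reverse residual edge)
No augmenting path remains; maximum flow = 15.
By max-flow min-cut, the minimum cut capacity equals the max flow.
In the residual graph, reachable from Plant: {Plant, b, c}.
Min-cut edges: Plant→a (10), b→d (3), c→City (2); capacity 10 + 3 + 2 = 15.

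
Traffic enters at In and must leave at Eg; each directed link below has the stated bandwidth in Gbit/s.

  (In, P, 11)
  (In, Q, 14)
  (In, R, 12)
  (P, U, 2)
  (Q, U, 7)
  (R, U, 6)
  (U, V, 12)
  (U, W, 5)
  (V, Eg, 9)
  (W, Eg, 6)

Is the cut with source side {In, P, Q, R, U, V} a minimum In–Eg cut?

Given cut capacity: 5 + 9 = 14.
Augment In→P→U→V→Eg: bottleneck 2, flow now 2.
Augment In→Q→U→V→Eg: bottleneck 7, flow now 9.
Augment In→R→U→W→Eg: bottleneck 5, flow now 14.
No augmenting path remains; maximum flow = 14.
Cut capacity 14 equals the max flow, so it is a minimum cut.

Yes — it is a minimum cut (capacity 14).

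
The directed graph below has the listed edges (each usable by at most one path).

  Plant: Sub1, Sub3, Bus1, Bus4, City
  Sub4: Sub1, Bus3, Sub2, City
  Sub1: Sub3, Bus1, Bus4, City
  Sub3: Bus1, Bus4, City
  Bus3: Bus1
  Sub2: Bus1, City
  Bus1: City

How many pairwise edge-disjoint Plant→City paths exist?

Assign every edge capacity 1; by Menger, the answer equals the max flow.
Path Plant→City (+1); total 1.
Path Plant→Sub1→City (+1); total 2.
Path Plant→Sub3→City (+1); total 3.
Path Plant→Bus1→City (+1); total 4.
No residual Plant→City path; max flow = 4.
Certifying cut of size 4: {Plant→Bus1, Plant→City, Plant→Sub1, Plant→Sub3}.

4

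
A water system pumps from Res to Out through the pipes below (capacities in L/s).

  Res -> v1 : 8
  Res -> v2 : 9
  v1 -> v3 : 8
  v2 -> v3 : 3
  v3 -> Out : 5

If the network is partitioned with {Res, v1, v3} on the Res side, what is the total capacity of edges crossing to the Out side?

Edges leaving {Res, v1, v3}: Res→v2 (9), v3→Out (5).
Cut capacity = 9 + 5 = 14.

14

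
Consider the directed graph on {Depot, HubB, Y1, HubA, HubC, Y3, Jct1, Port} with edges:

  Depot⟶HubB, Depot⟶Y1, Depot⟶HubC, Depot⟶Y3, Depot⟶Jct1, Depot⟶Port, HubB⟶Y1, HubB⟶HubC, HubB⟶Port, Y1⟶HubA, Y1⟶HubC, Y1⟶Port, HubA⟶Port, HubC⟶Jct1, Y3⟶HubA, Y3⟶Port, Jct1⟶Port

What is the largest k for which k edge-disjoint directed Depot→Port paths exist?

Assign every edge capacity 1; by Menger, the answer equals the max flow.
Path Depot→Port (+1); total 1.
Path Depot→HubB→Port (+1); total 2.
Path Depot→Y1→Port (+1); total 3.
Path Depot→Y3→Port (+1); total 4.
Path Depot→Jct1→Port (+1); total 5.
No residual Depot→Port path; max flow = 5.
Certifying cut of size 5: {Depot→HubB, Depot→Port, Depot→Y1, Depot→Y3, Jct1→Port}.

5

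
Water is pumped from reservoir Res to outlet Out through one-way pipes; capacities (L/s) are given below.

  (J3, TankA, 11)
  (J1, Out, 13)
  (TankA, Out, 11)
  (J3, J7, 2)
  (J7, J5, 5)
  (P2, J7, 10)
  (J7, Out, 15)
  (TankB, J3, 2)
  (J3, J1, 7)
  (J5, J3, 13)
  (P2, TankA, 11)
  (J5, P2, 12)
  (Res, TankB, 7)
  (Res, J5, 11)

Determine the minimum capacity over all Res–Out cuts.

13

Augment Res→J5→J3→J7→Out: bottleneck 2, flow now 2.
Augment Res→J5→J3→J1→Out: bottleneck 7, flow now 9.
Augment Res→J5→J3→TankA→Out: bottleneck 2, flow now 11.
Augment Res→TankB→J3→TankA→Out: bottleneck 2, flow now 13.
No augmenting path remains; maximum flow = 13.
By max-flow min-cut, the minimum cut capacity equals the max flow.
In the residual graph, reachable from Res: {Res, TankB}.
Min-cut edges: Res→J5 (11), TankB→J3 (2); capacity 11 + 2 = 13.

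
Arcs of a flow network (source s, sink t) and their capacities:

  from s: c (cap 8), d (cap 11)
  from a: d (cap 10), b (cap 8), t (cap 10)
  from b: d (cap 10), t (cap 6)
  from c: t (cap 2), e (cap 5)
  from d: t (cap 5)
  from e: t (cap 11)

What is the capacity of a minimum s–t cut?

12

Augment s→c→t: bottleneck 2, flow now 2.
Augment s→d→t: bottleneck 5, flow now 7.
Augment s→c→e→t: bottleneck 5, flow now 12.
No augmenting path remains; maximum flow = 12.
By max-flow min-cut, the minimum cut capacity equals the max flow.
In the residual graph, reachable from s: {s, c, d}.
Min-cut edges: c→e (5), c→t (2), d→t (5); capacity 5 + 2 + 5 = 12.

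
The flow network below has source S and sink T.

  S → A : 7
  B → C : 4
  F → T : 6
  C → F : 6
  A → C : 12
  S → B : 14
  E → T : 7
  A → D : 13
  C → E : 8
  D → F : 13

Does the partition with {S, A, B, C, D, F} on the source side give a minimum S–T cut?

Given cut capacity: 8 + 6 = 14.
Augment S→A→C→E→T: bottleneck 7, flow now 7.
Augment S→B→C→F→T: bottleneck 4, flow now 11.
No augmenting path remains; maximum flow = 11.
In the residual graph, reachable from S: {S, B}.
Min-cut edges: S→A (7), B→C (4); capacity 7 + 4 = 11.
Cut capacity 14 exceeds the max flow 11, so it is not minimum.

No — its capacity is 14, but the minimum cut has capacity 11.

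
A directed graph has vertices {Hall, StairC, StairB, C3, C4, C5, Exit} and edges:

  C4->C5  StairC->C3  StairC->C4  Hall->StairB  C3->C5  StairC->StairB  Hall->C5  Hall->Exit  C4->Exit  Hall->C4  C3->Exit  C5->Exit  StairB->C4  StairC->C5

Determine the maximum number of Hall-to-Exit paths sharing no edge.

Assign every edge capacity 1; by Menger, the answer equals the max flow.
Path Hall→Exit (+1); total 1.
Path Hall→C4→Exit (+1); total 2.
Path Hall→C5→Exit (+1); total 3.
No residual Hall→Exit path; max flow = 3.
Certifying cut of size 3: {C4→Exit, C5→Exit, Hall→Exit}.

3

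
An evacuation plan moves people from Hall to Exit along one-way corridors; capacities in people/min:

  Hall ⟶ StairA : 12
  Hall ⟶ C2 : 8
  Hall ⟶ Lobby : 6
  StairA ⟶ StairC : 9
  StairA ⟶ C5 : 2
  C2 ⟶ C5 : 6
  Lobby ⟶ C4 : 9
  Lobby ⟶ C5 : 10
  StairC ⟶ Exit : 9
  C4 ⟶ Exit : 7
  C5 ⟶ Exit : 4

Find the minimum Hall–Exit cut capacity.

19

Augment Hall→StairA→StairC→Exit: bottleneck 9, flow now 9.
Augment Hall→StairA→C5→Exit: bottleneck 2, flow now 11.
Augment Hall→C2→C5→Exit: bottleneck 2, flow now 13.
Augment Hall→Lobby→C4→Exit: bottleneck 6, flow now 19.
No augmenting path remains; maximum flow = 19.
By max-flow min-cut, the minimum cut capacity equals the max flow.
In the residual graph, reachable from Hall: {Hall, StairA, C2, C5}.
Min-cut edges: Hall→Lobby (6), StairA→StairC (9), C5→Exit (4); capacity 6 + 9 + 4 = 19.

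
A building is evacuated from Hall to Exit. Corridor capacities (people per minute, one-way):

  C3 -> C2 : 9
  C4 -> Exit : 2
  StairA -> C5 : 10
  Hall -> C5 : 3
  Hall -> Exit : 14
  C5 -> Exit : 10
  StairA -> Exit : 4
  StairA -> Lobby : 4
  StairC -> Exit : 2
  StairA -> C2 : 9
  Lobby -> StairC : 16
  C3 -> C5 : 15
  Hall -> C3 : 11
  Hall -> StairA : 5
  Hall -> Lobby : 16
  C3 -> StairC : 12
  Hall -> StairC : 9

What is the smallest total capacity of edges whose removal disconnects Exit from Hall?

30

Augment Hall→Exit: bottleneck 14, flow now 14.
Augment Hall→StairA→Exit: bottleneck 4, flow now 18.
Augment Hall→C5→Exit: bottleneck 3, flow now 21.
Augment Hall→StairC→Exit: bottleneck 2, flow now 23.
Augment Hall→StairA→C5→Exit: bottleneck 1, flow now 24.
Augment Hall→C3→C5→Exit: bottleneck 6, flow now 30.
No augmenting path remains; maximum flow = 30.
By max-flow min-cut, the minimum cut capacity equals the max flow.
In the residual graph, reachable from Hall: {Hall, StairA, Lobby, C3, C2, C5, StairC}.
Min-cut edges: Hall→Exit (14), StairA→Exit (4), C5→Exit (10), StairC→Exit (2); capacity 14 + 4 + 10 + 2 = 30.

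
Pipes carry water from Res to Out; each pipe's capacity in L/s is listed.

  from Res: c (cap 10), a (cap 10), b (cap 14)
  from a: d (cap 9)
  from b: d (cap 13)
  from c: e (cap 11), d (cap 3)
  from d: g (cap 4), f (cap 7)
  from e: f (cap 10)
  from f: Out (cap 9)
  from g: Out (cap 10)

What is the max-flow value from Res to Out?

13

Augment Res→a→d→f→Out: bottleneck 7, flow now 7.
Augment Res→a→d→g→Out: bottleneck 2, flow now 9.
Augment Res→b→d→g→Out: bottleneck 2, flow now 11.
Augment Res→c→e→f→Out: bottleneck 2, flow now 13.
No augmenting path remains; maximum flow = 13.
In the residual graph, reachable from Res: {Res, a, b, c, d, e, f}.
Min-cut edges: d→g (4), f→Out (9); capacity 4 + 9 = 13.
This cut is saturated, so no flow can exceed 13.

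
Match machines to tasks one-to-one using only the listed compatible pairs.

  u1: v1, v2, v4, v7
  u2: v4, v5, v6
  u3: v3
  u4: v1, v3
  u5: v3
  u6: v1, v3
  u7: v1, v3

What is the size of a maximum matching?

4

Unit-capacity flow: source→left, listed edges, right→sink; max matching = max flow.
Augmenting path u1→v1 (+1); matched 1.
Augmenting path u2→v4 (+1); matched 2.
Augmenting path u3→v3 (+1); matched 3.
Augmenting path u4→v1→u1→v2 (+1); matched 4.
No augmenting path remains; maximum matching = 4.
König certificate: {u1, u2, v1, v3} is a vertex cover of size 4 (every listed pair touches it), so no matching can be larger.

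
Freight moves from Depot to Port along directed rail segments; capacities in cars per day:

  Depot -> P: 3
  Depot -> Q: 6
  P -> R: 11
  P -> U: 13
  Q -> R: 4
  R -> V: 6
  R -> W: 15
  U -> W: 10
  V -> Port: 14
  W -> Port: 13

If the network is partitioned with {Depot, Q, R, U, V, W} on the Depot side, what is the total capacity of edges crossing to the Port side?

Edges leaving {Depot, Q, R, U, V, W}: Depot→P (3), V→Port (14), W→Port (13).
Cut capacity = 3 + 14 + 13 = 30.

30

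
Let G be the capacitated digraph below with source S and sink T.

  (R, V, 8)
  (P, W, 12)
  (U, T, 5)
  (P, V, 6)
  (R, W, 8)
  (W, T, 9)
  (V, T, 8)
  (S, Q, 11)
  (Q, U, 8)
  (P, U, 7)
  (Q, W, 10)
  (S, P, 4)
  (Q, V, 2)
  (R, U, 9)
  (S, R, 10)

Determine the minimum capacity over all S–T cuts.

Augment S→P→U→T: bottleneck 4, flow now 4.
Augment S→Q→U→T: bottleneck 1, flow now 5.
Augment S→Q→V→T: bottleneck 2, flow now 7.
Augment S→Q→W→T: bottleneck 8, flow now 15.
Augment S→R→V→T: bottleneck 6, flow now 21.
Augment S→R→W→T: bottleneck 1, flow now 22.
No augmenting path remains; maximum flow = 22.
By max-flow min-cut, the minimum cut capacity equals the max flow.
In the residual graph, reachable from S: {S, P, Q, R, U, V, W}.
Min-cut edges: U→T (5), V→T (8), W→T (9); capacity 5 + 8 + 9 = 22.

22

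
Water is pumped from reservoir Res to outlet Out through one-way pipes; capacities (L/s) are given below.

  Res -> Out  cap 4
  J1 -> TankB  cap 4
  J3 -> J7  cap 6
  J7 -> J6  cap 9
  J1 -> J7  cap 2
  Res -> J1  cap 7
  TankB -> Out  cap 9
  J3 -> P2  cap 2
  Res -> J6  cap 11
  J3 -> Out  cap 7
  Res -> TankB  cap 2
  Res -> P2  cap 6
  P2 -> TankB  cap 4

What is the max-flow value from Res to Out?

Augment Res→Out: bottleneck 4, flow now 4.
Augment Res→TankB→Out: bottleneck 2, flow now 6.
Augment Res→J1→TankB→Out: bottleneck 4, flow now 10.
Augment Res→P2→TankB→Out: bottleneck 3, flow now 13.
No augmenting path remains; maximum flow = 13.
In the residual graph, reachable from Res: {Res, J1, P2, J7, TankB, J6}.
Min-cut edges: Res→Out (4), TankB→Out (9); capacity 4 + 9 = 13.
This cut is saturated, so no flow can exceed 13.

13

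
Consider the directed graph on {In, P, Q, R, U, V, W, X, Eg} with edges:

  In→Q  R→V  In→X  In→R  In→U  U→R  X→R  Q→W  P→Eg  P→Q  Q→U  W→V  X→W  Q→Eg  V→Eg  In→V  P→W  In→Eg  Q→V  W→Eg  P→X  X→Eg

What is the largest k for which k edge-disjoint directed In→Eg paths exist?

Assign every edge capacity 1; by Menger, the answer equals the max flow.
Path In→Eg (+1); total 1.
Path In→Q→Eg (+1); total 2.
Path In→V→Eg (+1); total 3.
Path In→X→Eg (+1); total 4.
No residual In→Eg path; max flow = 4.
Certifying cut of size 4: {In→Eg, In→Q, In→X, V→Eg}.

4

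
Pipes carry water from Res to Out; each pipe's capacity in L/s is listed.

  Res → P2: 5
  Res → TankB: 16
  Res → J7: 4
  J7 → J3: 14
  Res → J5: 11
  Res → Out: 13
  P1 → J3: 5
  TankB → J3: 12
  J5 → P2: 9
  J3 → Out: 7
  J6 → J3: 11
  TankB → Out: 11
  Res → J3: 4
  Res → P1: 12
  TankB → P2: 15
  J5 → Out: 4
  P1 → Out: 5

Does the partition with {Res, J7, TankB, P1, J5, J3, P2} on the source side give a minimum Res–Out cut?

Yes — it is a minimum cut (capacity 40).

Given cut capacity: 13 + 11 + 5 + 4 + 7 = 40.
Augment Res→Out: bottleneck 13, flow now 13.
Augment Res→TankB→Out: bottleneck 11, flow now 24.
Augment Res→P1→Out: bottleneck 5, flow now 29.
Augment Res→J5→Out: bottleneck 4, flow now 33.
Augment Res→J3→Out: bottleneck 4, flow now 37.
Augment Res→J7→J3→Out: bottleneck 3, flow now 40.
No augmenting path remains; maximum flow = 40.
Cut capacity 40 equals the max flow, so it is a minimum cut.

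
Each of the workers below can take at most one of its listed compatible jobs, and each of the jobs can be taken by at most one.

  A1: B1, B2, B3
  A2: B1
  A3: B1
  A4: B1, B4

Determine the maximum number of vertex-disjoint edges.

3

Unit-capacity flow: source→left, listed edges, right→sink; max matching = max flow.
Augmenting path A1→B1 (+1); matched 1.
Augmenting path A4→B4 (+1); matched 2.
Augmenting path A2→B1→A1→B2 (+1); matched 3.
No augmenting path remains; maximum matching = 3.
König certificate: {A1, A4, B1} is a vertex cover of size 3 (every listed pair touches it), so no matching can be larger.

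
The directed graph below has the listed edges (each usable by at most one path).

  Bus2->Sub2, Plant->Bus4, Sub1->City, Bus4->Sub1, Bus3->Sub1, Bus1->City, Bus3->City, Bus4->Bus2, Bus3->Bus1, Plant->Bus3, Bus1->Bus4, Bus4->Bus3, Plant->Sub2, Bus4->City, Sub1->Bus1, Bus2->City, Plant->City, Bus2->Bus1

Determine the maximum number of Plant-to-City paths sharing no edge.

Assign every edge capacity 1; by Menger, the answer equals the max flow.
Path Plant→City (+1); total 1.
Path Plant→Bus4→City (+1); total 2.
Path Plant→Bus3→City (+1); total 3.
No residual Plant→City path; max flow = 3.
Certifying cut of size 3: {Plant→Bus3, Plant→Bus4, Plant→City}.

3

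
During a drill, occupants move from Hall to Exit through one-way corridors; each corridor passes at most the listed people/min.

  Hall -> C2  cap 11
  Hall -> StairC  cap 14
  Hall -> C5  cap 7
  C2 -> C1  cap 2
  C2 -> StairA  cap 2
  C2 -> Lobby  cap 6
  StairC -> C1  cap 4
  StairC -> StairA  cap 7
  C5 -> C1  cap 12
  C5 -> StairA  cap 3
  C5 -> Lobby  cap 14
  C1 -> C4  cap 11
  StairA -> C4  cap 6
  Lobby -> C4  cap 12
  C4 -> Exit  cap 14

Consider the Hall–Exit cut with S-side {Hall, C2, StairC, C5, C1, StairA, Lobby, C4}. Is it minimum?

Yes — it is a minimum cut (capacity 14).

Given cut capacity: 14 = 14.
Augment Hall→C2→C1→C4→Exit: bottleneck 2, flow now 2.
Augment Hall→C2→StairA→C4→Exit: bottleneck 2, flow now 4.
Augment Hall→C2→Lobby→C4→Exit: bottleneck 6, flow now 10.
Augment Hall→StairC→C1→C4→Exit: bottleneck 4, flow now 14.
No augmenting path remains; maximum flow = 14.
Cut capacity 14 equals the max flow, so it is a minimum cut.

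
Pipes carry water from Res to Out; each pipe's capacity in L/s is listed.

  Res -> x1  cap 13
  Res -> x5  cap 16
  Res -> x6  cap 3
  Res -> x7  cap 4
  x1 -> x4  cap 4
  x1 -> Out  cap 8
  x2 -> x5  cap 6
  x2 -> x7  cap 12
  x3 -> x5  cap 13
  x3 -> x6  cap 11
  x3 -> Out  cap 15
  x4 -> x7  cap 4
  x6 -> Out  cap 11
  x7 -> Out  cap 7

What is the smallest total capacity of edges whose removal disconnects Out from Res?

18

Augment Res→x1→Out: bottleneck 8, flow now 8.
Augment Res→x6→Out: bottleneck 3, flow now 11.
Augment Res→x7→Out: bottleneck 4, flow now 15.
Augment Res→x1→x4→x7→Out: bottleneck 3, flow now 18.
No augmenting path remains; maximum flow = 18.
By max-flow min-cut, the minimum cut capacity equals the max flow.
In the residual graph, reachable from Res: {Res, x1, x4, x5, x7}.
Min-cut edges: Res→x6 (3), x1→Out (8), x7→Out (7); capacity 3 + 8 + 7 = 18.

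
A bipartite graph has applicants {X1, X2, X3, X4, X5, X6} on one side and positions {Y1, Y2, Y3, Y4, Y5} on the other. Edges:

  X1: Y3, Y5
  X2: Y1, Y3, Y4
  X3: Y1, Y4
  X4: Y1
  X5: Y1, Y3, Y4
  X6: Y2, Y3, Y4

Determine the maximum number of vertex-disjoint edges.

Unit-capacity flow: source→left, listed edges, right→sink; max matching = max flow.
Augmenting path X1→Y3 (+1); matched 1.
Augmenting path X2→Y1 (+1); matched 2.
Augmenting path X3→Y4 (+1); matched 3.
Augmenting path X6→Y2 (+1); matched 4.
Augmenting path X5→Y3→X1→Y5 (+1); matched 5.
No augmenting path remains; maximum matching = 5.
König certificate: {X1, X6, Y1, Y3, Y4} is a vertex cover of size 5 (every listed pair touches it), so no matching can be larger.

5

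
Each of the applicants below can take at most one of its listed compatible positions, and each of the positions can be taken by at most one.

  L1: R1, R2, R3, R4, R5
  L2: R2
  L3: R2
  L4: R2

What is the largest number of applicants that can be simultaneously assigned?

2

Unit-capacity flow: source→left, listed edges, right→sink; max matching = max flow.
Augmenting path L1→R1 (+1); matched 1.
Augmenting path L2→R2 (+1); matched 2.
No augmenting path remains; maximum matching = 2.
König certificate: {L1, R2} is a vertex cover of size 2 (every listed pair touches it), so no matching can be larger.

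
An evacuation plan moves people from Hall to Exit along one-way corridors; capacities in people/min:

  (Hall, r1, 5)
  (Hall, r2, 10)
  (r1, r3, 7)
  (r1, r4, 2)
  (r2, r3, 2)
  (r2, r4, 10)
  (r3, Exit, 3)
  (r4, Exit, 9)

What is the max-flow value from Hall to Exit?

12

Augment Hall→r1→r3→Exit: bottleneck 3, flow now 3.
Augment Hall→r1→r4→Exit: bottleneck 2, flow now 5.
Augment Hall→r2→r4→Exit: bottleneck 7, flow now 12.
No augmenting path remains; maximum flow = 12.
In the residual graph, reachable from Hall: {Hall, r1, r2, r3, r4}.
Min-cut edges: r3→Exit (3), r4→Exit (9); capacity 3 + 9 = 12.
This cut is saturated, so no flow can exceed 12.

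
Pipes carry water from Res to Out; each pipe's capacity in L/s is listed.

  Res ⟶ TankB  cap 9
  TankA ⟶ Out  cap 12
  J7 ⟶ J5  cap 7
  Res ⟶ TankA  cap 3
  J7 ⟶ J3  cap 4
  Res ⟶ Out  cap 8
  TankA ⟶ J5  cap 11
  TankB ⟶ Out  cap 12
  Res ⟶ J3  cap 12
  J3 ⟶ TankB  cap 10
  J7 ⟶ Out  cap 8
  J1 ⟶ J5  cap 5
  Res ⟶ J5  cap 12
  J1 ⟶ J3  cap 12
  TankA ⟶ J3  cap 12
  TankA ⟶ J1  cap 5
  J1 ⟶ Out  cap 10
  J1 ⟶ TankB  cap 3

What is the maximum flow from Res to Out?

Augment Res→Out: bottleneck 8, flow now 8.
Augment Res→TankA→Out: bottleneck 3, flow now 11.
Augment Res→TankB→Out: bottleneck 9, flow now 20.
Augment Res→J3→TankB→Out: bottleneck 3, flow now 23.
No augmenting path remains; maximum flow = 23.
In the residual graph, reachable from Res: {Res, J3, TankB, J5}.
Min-cut edges: Res→TankA (3), Res→Out (8), TankB→Out (12); capacity 3 + 8 + 12 = 23.
This cut is saturated, so no flow can exceed 23.

23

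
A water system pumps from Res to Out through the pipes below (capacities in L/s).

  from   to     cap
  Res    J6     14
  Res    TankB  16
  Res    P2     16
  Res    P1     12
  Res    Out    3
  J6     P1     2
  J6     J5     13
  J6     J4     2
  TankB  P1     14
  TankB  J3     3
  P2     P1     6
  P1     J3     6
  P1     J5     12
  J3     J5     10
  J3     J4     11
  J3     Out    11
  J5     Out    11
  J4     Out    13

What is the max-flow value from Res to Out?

Augment Res→Out: bottleneck 3, flow now 3.
Augment Res→J6→J5→Out: bottleneck 11, flow now 14.
Augment Res→J6→J4→Out: bottleneck 2, flow now 16.
Augment Res→TankB→J3→Out: bottleneck 3, flow now 19.
Augment Res→P1→J3→Out: bottleneck 6, flow now 25.
No augmenting path remains; maximum flow = 25.
In the residual graph, reachable from Res: {Res, J6, TankB, P2, P1, J5}.
Min-cut edges: Res→Out (3), J6→J4 (2), TankB→J3 (3), P1→J3 (6), J5→Out (11); capacity 3 + 2 + 3 + 6 + 11 = 25.
This cut is saturated, so no flow can exceed 25.

25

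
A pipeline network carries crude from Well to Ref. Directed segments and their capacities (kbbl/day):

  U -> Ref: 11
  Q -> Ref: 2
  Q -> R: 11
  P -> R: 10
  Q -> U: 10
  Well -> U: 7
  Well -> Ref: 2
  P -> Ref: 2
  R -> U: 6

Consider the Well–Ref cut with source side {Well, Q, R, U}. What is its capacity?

Edges leaving {Well, Q, R, U}: Well→Ref (2), Q→Ref (2), U→Ref (11).
Cut capacity = 2 + 2 + 11 = 15.

15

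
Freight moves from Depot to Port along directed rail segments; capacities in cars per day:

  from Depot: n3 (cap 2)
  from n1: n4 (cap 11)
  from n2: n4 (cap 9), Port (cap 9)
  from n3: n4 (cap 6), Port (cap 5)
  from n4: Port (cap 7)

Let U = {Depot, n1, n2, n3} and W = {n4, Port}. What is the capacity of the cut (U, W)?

Edges leaving {Depot, n1, n2, n3}: n1→n4 (11), n2→n4 (9), n2→Port (9), n3→n4 (6), n3→Port (5).
Cut capacity = 11 + 9 + 9 + 6 + 5 = 40.

40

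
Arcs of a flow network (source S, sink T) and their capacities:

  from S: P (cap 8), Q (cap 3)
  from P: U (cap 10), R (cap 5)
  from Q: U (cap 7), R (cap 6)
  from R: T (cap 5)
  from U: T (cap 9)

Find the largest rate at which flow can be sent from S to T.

11

Augment S→P→R→T: bottleneck 5, flow now 5.
Augment S→P→U→T: bottleneck 3, flow now 8.
Augment S→Q→U→T: bottleneck 3, flow now 11.
No augmenting path remains; maximum flow = 11.
In the residual graph, reachable from S: {S}.
Min-cut edges: S→P (8), S→Q (3); capacity 8 + 3 = 11.
This cut is saturated, so no flow can exceed 11.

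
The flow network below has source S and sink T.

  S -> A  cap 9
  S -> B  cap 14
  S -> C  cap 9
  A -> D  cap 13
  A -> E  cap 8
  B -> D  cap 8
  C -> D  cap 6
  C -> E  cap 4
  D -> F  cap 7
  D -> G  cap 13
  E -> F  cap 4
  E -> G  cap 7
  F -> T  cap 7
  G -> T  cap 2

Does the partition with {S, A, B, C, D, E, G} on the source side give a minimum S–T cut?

Given cut capacity: 7 + 4 + 2 = 13.
Augment S→A→D→F→T: bottleneck 7, flow now 7.
Augment S→A→D→G→T: bottleneck 2, flow now 9.
No augmenting path remains; maximum flow = 9.
In the residual graph, reachable from S: {S, A, B, C, D, E, F, G}.
Min-cut edges: F→T (7), G→T (2); capacity 7 + 2 = 9.
Cut capacity 13 exceeds the max flow 9, so it is not minimum.

No — its capacity is 13, but the minimum cut has capacity 9.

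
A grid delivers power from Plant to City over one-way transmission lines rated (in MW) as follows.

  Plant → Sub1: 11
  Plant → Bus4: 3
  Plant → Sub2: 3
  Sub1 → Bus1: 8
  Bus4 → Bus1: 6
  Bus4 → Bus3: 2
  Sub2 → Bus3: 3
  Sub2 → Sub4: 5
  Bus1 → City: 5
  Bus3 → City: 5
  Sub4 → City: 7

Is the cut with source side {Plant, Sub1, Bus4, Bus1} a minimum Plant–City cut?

Given cut capacity: 3 + 2 + 5 = 10.
Augment Plant→Sub1→Bus1→City: bottleneck 5, flow now 5.
Augment Plant→Bus4→Bus3→City: bottleneck 2, flow now 7.
Augment Plant→Sub2→Bus3→City: bottleneck 3, flow now 10.
No augmenting path remains; maximum flow = 10.
Cut capacity 10 equals the max flow, so it is a minimum cut.

Yes — it is a minimum cut (capacity 10).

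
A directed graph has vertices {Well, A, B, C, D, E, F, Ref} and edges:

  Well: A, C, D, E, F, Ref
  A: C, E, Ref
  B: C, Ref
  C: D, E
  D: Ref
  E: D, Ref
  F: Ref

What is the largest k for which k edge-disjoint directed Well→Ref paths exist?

5

Assign every edge capacity 1; by Menger, the answer equals the max flow.
Path Well→Ref (+1); total 1.
Path Well→A→Ref (+1); total 2.
Path Well→D→Ref (+1); total 3.
Path Well→E→Ref (+1); total 4.
Path Well→F→Ref (+1); total 5.
No residual Well→Ref path; max flow = 5.
Certifying cut of size 5: {D→Ref, E→Ref, Well→A, Well→F, Well→Ref}.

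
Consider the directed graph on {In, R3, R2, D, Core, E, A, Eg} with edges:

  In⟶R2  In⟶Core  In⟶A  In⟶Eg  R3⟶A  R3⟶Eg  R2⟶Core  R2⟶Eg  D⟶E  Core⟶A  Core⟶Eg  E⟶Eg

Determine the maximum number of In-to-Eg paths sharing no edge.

3

Assign every edge capacity 1; by Menger, the answer equals the max flow.
Path In→Eg (+1); total 1.
Path In→R2→Eg (+1); total 2.
Path In→Core→Eg (+1); total 3.
No residual In→Eg path; max flow = 3.
Certifying cut of size 3: {In→Core, In→Eg, In→R2}.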